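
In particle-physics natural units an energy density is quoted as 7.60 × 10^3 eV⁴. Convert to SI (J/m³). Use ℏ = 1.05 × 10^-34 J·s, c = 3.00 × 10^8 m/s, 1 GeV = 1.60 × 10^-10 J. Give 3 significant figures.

1.59 × 10^5 J/m³

[E]/[L]³ = [E]⁴/(ℏc)³; restore (ℏc)⁻³.
1 GeV⁴ → 1/(ℏc)³ × (1 GeV in J)⁴ = 2.10 × 10^37 J/m³.
Convert the energy scale: 7.60 × 10^3 eV⁴ = 7.60 × 10^-33 GeV⁴.
Result: 7.60 × 10^-33 × 2.10 × 10^37 = 1.59 × 10^5 J/m³.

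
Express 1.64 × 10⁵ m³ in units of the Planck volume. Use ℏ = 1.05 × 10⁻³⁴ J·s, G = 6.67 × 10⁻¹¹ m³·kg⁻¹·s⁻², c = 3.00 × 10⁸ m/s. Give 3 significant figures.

Planck volume: V_P = (ℏG/c³)^(3/2) = 4.18 × 10⁻¹⁰⁵ m³.
1.64 × 10⁵ / 4.18 × 10⁻¹⁰⁵ = 3.93 × 10¹⁰⁹

3.93 × 10¹⁰⁹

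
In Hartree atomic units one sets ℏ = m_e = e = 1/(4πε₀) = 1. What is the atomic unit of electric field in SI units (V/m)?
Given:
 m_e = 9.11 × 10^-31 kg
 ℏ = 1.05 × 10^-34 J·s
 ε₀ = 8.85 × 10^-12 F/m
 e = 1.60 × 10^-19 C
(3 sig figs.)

E_au = E_h/(e a₀) = m_e²e⁵/((4πε₀)³ℏ⁴)
E_h = 4.38 × 10^-18 J
a₀ = 5.26 × 10^-11 m
E_h/(e·a₀) = 5.20 × 10^11 V/m

5.20 × 10^11 V/m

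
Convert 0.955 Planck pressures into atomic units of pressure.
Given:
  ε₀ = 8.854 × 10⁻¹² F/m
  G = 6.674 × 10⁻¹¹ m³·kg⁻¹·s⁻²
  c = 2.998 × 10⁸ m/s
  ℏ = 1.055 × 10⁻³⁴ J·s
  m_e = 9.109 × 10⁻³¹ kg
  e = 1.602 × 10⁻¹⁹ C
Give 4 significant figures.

1.510 × 10¹⁰⁰

Planck pressure: p_P = c⁷/(ℏG²) = 4.632 × 10¹¹³ Pa
atomic unit of pressure: P_au = E_h/a₀³ = m_e⁴e¹⁰/((4πε₀)⁵ℏ⁸) = 2.929 × 10¹³ Pa
0.955 × 4.632 × 10¹¹³ / 2.929 × 10¹³ = 1.510 × 10¹⁰⁰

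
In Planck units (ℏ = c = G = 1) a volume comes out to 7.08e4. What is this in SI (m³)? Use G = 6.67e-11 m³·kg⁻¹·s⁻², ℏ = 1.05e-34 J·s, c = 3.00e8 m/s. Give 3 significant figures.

One Planck volume: V_P = (ℏG/c³)^(3/2) = 4.18e-105 m³.
7.08e4 × 4.18e-105 m³ = 2.96e-100 m³

2.96e-100 m³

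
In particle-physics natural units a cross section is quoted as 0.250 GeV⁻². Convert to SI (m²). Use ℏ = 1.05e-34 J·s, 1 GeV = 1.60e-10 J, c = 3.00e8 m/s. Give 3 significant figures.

Area is [L]² = [E]⁻²·(ℏc)²; restore (ℏc)².
1 GeV⁻² → (ℏc)² × (1 GeV in J)⁻² = 3.88e-32 m².
Result: 0.250 × 3.88e-32 = 9.69e-33 m².

9.69e-33 m²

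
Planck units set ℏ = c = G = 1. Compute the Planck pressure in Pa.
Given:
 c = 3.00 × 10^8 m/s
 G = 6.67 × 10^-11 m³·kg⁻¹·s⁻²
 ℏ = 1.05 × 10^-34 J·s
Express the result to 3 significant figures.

From ℏ = c = G = 1 the pressure scale is p_P = c⁷/(ℏG²).
  = 2.19 × 10^59 / 4.67 × 10^-55
  = 4.68 × 10^113 Pa

4.68 × 10^113 Pa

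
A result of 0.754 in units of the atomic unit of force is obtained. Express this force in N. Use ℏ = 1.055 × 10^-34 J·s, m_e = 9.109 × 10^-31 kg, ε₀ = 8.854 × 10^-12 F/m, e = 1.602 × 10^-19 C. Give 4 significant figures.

6.198 × 10^-8 N

One atomic unit of force: F_au = E_h/a₀ = m_e²e⁶/((4πε₀)³ℏ⁴) = 8.220 × 10^-8 N.
0.754 × 8.220 × 10^-8 N = 6.198 × 10^-8 N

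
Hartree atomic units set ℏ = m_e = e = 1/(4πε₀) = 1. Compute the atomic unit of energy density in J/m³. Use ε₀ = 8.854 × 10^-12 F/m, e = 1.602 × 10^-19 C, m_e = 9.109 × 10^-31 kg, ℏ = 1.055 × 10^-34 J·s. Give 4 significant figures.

From ℏ = m_e = e = 1/(4πε₀) = 1 the energy density scale is u_au = E_h/a₀³ = m_e⁴e¹⁰/((4πε₀)⁵ℏ⁸).
E_h = 4.354 × 10^-18 J
a₀ = 5.297 × 10^-11 m
E_h/a₀³ = 2.929 × 10^13 J/m³

2.929 × 10^13 J/m³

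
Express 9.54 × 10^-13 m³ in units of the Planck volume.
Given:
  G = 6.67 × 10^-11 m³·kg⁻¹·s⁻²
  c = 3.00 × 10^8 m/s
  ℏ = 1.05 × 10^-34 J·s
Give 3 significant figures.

Planck volume: V_P = (ℏG/c³)^(3/2) = 4.18 × 10^-105 m³.
9.54 × 10^-13 / 4.18 × 10^-105 = 2.28 × 10^92

2.28 × 10^92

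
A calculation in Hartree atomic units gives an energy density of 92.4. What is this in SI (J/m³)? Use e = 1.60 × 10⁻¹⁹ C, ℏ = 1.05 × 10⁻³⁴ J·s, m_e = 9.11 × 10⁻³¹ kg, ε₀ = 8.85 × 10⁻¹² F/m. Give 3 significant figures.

2.78 × 10¹⁵ J/m³

One atomic unit of energy density: u_au = E_h/a₀³ = m_e⁴e¹⁰/((4πε₀)⁵ℏ⁸) = 3.01 × 10¹³ J/m³.
92.4 × 3.01 × 10¹³ J/m³ = 2.78 × 10¹⁵ J/m³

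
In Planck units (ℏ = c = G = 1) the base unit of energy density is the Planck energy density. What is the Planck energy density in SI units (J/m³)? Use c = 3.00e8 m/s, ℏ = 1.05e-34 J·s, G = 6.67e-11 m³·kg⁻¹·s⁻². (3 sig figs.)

4.68e113 J/m³

u_P = c⁷/(ℏG²)
  = 2.19e59 / 4.67e-55
  = 4.68e113 J/m³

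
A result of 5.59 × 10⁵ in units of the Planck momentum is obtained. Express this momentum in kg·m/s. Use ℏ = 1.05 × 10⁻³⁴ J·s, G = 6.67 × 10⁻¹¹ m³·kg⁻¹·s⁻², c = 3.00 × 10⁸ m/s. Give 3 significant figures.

3.64 × 10⁶ kg·m/s

One Planck momentum: p_P = √(ℏc³/G) = 6.52 kg·m/s.
5.59 × 10⁵ × 6.52 kg·m/s = 3.64 × 10⁶ kg·m/s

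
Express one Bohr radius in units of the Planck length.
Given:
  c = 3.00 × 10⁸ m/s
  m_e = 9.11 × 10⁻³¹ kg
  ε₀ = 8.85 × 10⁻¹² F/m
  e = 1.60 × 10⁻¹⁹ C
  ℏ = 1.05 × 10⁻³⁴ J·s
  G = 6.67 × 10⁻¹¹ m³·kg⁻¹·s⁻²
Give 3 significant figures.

Bohr radius: a₀ = 4πε₀ℏ²/(m_e e²) = 5.26 × 10⁻¹¹ m
Planck length: ℓ_P = √(ℏG/c³) = 1.61 × 10⁻³⁵ m
ratio = 5.26 × 10⁻¹¹ / 1.61 × 10⁻³⁵ = 3.26 × 10²⁴

3.26 × 10²⁴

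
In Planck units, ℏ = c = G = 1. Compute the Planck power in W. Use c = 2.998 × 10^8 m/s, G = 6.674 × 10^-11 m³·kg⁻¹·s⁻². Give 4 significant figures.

3.629 × 10^52 W

The unique combination of the constants set to 1 with dimensions of power is P_P = c⁵/G.
  = 2.422 × 10^42 / 6.674 × 10^-11
  = 3.629 × 10^52 W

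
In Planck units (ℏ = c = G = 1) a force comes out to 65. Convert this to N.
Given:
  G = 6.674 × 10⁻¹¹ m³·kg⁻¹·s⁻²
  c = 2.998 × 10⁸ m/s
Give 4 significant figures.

7.868 × 10⁴⁵ N

One Planck force: F_P = c⁴/G = 1.210 × 10⁴⁴ N.
65 × 1.210 × 10⁴⁴ N = 7.868 × 10⁴⁵ N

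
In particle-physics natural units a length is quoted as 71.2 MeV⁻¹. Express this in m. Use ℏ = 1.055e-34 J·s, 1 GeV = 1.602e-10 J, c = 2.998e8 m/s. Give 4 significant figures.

1.406e-11 m

A length is [E]⁻¹ in ℏ=c=1; restore one factor of ℏc.
1 GeV⁻¹ → ℏc × (1 GeV in J)⁻¹ = 1.974e-16 m.
Convert the energy scale: 71.2 MeV⁻¹ = 7.12e4 GeV⁻¹.
Result: 7.12e4 × 1.974e-16 = 1.406e-11 m.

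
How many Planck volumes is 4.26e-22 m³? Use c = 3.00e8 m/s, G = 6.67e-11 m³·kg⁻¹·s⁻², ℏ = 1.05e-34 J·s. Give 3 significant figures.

Planck volume: V_P = (ℏG/c³)^(3/2) = 4.18e-105 m³.
4.26e-22 / 4.18e-105 = 1.02e83

1.02e83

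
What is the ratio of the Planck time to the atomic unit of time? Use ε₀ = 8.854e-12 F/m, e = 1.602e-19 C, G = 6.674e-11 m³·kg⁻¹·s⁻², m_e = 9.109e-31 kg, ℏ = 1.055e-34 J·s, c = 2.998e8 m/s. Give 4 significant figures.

2.225e-27

Planck time: t_P = √(ℏG/c⁵) = 5.392e-44 s
atomic unit of time: τ_au = (4πε₀)²ℏ³/(m_e e⁴) = 2.423e-17 s
ratio = 5.392e-44 / 2.423e-17 = 2.225e-27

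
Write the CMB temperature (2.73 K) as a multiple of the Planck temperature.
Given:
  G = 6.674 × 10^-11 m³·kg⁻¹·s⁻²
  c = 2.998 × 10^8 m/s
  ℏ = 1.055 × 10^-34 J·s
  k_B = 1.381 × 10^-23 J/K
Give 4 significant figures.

Planck temperature: T_P = √(ℏc⁵/G) / k_B = 1.417 × 10^32 K.
2.73 / 1.417 × 10^32 = 1.927 × 10^-32

1.927 × 10^-32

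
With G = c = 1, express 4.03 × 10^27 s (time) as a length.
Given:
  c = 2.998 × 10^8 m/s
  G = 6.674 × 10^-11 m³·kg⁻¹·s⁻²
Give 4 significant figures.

1.208 × 10^36 m

Time → length via c.
4.03 × 10^27 s × (c) = 1.208 × 10^36 m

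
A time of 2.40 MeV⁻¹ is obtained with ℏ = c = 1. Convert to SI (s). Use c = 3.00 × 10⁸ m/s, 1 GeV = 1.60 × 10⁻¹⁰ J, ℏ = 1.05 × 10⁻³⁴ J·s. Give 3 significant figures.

A time is [E]⁻¹ in ℏ=c=1; restore one factor of ℏ.
1 GeV⁻¹ → ℏ × (1 GeV in J)⁻¹ = 6.56 × 10⁻²⁵ s.
Convert the energy scale: 2.40 MeV⁻¹ = 2.40 × 10³ GeV⁻¹.
Result: 2.40 × 10³ × 6.56 × 10⁻²⁵ = 1.58 × 10⁻²¹ s.

1.58 × 10⁻²¹ s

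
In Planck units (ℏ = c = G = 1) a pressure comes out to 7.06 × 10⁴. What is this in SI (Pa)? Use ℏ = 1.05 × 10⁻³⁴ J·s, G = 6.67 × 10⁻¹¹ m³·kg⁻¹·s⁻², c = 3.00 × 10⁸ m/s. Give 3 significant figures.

One Planck pressure: p_P = c⁷/(ℏG²) = 4.68 × 10¹¹³ Pa.
7.06 × 10⁴ × 4.68 × 10¹¹³ Pa = 3.31 × 10¹¹⁸ Pa

3.31 × 10¹¹⁸ Pa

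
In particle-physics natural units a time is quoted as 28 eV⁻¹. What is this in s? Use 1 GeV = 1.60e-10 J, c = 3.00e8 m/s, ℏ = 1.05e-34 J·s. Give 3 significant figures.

1.84e-14 s

A time is [E]⁻¹ in ℏ=c=1; restore one factor of ℏ.
1 GeV⁻¹ → ℏ × (1 GeV in J)⁻¹ = 6.56e-25 s.
Convert the energy scale: 28 eV⁻¹ = 2.80e10 GeV⁻¹.
Result: 2.80e10 × 6.56e-25 = 1.84e-14 s.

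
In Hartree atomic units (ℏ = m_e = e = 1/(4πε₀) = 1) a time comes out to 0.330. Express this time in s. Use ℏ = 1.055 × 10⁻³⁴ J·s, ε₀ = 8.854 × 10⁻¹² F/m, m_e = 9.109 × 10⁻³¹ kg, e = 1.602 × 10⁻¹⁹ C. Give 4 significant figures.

7.996 × 10⁻¹⁸ s

One atomic unit of time: τ_au = (4πε₀)²ℏ³/(m_e e⁴) = 2.423 × 10⁻¹⁷ s.
0.330 × 2.423 × 10⁻¹⁷ s = 7.996 × 10⁻¹⁸ s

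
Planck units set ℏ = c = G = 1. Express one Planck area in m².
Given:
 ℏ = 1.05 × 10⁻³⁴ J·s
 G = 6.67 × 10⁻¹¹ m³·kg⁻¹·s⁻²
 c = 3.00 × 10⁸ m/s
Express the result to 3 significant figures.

2.59 × 10⁻⁷⁰ m²

Dimensional analysis gives A_P = ℏG/c³.
  = 7.00 × 10⁻⁴⁵ / 2.70 × 10²⁵
  = 2.59 × 10⁻⁷⁰ m²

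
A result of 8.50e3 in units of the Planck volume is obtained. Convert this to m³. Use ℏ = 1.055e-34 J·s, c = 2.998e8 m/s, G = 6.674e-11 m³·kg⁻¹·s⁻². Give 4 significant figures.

3.590e-101 m³

One Planck volume: V_P = (ℏG/c³)^(3/2) = 4.224e-105 m³.
8.50e3 × 4.224e-105 m³ = 3.590e-101 m³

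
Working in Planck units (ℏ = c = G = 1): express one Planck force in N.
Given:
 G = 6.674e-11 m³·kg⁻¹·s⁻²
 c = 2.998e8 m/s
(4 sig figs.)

From ℏ = c = G = 1 the force scale is F_P = c⁴/G.
  = 8.078e33 / 6.674e-11
  = 1.210e44 N

1.210e44 N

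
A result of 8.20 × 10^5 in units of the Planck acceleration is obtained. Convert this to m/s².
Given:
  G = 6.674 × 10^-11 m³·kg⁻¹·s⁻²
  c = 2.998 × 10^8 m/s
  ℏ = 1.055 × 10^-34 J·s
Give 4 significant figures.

4.559 × 10^57 m/s²

One Planck acceleration: a_P = √(c⁷/(ℏG)) = 5.560 × 10^51 m/s².
8.20 × 10^5 × 5.560 × 10^51 m/s² = 4.559 × 10^57 m/s²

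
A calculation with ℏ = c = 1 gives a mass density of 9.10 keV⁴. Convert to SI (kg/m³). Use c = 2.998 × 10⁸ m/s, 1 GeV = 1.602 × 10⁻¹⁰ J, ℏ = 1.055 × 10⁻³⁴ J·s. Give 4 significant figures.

Mass density is [E]/(c²[L]³) = [E]⁴/(ℏ³c⁵).
1 GeV⁴ → 1/(ℏ³c⁵) × (1 GeV in J)⁴ = 2.316 × 10²⁰ kg/m³.
Convert the energy scale: 9.10 keV⁴ = 9.10 × 10⁻²⁴ GeV⁴.
Result: 9.10 × 10⁻²⁴ × 2.316 × 10²⁰ = 2.108 × 10⁻³ kg/m³.

2.108 × 10⁻³ kg/m³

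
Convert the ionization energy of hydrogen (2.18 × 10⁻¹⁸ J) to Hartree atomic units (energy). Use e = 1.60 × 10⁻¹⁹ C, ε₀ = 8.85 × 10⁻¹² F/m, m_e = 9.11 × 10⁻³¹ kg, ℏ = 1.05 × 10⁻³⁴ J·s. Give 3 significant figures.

hartree: E_h = m_e e⁴/(4πε₀ℏ)² = 4.38 × 10⁻¹⁸ J.
2.18 × 10⁻¹⁸ / 4.38 × 10⁻¹⁸ = 0.498

0.498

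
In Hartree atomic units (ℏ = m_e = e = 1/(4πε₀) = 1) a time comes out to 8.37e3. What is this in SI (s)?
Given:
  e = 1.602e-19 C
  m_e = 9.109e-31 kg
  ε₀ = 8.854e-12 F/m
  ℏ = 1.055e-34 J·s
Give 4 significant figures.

2.028e-13 s

One atomic unit of time: τ_au = (4πε₀)²ℏ³/(m_e e⁴) = 2.423e-17 s.
8.37e3 × 2.423e-17 s = 2.028e-13 s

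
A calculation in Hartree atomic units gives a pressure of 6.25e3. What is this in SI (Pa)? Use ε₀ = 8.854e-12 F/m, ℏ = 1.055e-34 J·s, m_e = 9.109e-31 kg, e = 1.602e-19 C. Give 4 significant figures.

One atomic unit of pressure: P_au = E_h/a₀³ = m_e⁴e¹⁰/((4πε₀)⁵ℏ⁸) = 2.929e13 Pa.
6.25e3 × 2.929e13 Pa = 1.831e17 Pa

1.831e17 Pa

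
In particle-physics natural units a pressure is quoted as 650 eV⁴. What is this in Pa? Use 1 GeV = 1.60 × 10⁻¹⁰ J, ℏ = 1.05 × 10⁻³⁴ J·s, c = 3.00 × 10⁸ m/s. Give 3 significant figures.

1.36 × 10⁴ Pa

Pressure is [E]/[L]³ = [E]⁴/(ℏc)³.
1 GeV⁴ → 1/(ℏc)³ × (1 GeV in J)⁴ = 2.10 × 10³⁷ Pa.
Convert the energy scale: 650 eV⁴ = 6.50 × 10⁻³⁴ GeV⁴.
Result: 6.50 × 10⁻³⁴ × 2.10 × 10³⁷ = 1.36 × 10⁴ Pa.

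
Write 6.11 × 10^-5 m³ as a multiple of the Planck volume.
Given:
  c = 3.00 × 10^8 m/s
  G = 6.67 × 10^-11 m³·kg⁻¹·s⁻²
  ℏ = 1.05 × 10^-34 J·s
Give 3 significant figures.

Planck volume: V_P = (ℏG/c³)^(3/2) = 4.18 × 10^-105 m³.
6.11 × 10^-5 / 4.18 × 10^-105 = 1.46 × 10^100

1.46 × 10^100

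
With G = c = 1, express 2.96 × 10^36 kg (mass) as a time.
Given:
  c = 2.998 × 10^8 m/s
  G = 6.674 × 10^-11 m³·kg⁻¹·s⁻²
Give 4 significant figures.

Mass → time via G/c³.
2.96 × 10^36 kg × (G/c³) = 7.331 s

7.331 s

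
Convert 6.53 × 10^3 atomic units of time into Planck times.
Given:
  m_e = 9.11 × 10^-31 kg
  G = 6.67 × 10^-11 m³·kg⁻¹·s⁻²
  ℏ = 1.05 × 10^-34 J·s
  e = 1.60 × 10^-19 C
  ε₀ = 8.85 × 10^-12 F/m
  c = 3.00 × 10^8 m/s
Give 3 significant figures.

atomic unit of time: τ_au = (4πε₀)²ℏ³/(m_e e⁴) = 2.40 × 10^-17 s
Planck time: t_P = √(ℏG/c⁵) = 5.37 × 10^-44 s
6.53 × 10^3 × 2.40 × 10^-17 / 5.37 × 10^-44 = 2.92 × 10^30

2.92 × 10^30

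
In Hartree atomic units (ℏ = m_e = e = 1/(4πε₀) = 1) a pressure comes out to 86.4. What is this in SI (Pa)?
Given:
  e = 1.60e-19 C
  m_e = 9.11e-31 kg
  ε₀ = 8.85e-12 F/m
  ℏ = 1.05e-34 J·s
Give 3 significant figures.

2.60e15 Pa

One atomic unit of pressure: P_au = E_h/a₀³ = m_e⁴e¹⁰/((4πε₀)⁵ℏ⁸) = 3.01e13 Pa.
86.4 × 3.01e13 Pa = 2.60e15 Pa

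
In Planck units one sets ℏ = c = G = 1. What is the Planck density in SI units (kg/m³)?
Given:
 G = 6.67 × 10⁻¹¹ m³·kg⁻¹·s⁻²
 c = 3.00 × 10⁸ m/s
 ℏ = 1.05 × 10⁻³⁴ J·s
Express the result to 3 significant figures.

5.20 × 10⁹⁶ kg/m³

ρ_P = c⁵/(ℏG²)
  = 2.43 × 10⁴² / 4.67 × 10⁻⁵⁵
  = 5.20 × 10⁹⁶ kg/m³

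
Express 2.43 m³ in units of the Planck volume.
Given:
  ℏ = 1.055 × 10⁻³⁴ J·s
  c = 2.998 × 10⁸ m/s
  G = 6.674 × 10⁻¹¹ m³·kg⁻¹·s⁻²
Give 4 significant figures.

Planck volume: V_P = (ℏG/c³)^(3/2) = 4.224 × 10⁻¹⁰⁵ m³.
2.43 / 4.224 × 10⁻¹⁰⁵ = 5.753 × 10¹⁰⁴

5.753 × 10¹⁰⁴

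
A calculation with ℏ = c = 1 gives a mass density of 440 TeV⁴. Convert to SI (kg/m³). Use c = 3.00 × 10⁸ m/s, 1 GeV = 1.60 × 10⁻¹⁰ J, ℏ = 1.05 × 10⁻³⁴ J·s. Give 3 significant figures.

1.03 × 10³⁵ kg/m³

Mass density is [E]/(c²[L]³) = [E]⁴/(ℏ³c⁵).
1 GeV⁴ → 1/(ℏ³c⁵) × (1 GeV in J)⁴ = 2.33 × 10²⁰ kg/m³.
Convert the energy scale: 440 TeV⁴ = 4.40 × 10¹⁴ GeV⁴.
Result: 4.40 × 10¹⁴ × 2.33 × 10²⁰ = 1.03 × 10³⁵ kg/m³.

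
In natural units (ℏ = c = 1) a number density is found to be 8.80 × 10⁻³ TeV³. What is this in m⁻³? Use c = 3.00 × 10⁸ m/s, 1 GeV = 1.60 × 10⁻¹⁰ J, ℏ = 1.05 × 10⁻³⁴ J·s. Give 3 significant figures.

1.15 × 10⁵⁴ m⁻³

Number density is [L]⁻³ = [E]³/(ℏc)³.
1 GeV³ → 1/(ℏc)³ × (1 GeV in J)³ = 1.31 × 10⁴⁷ m⁻³.
Convert the energy scale: 8.80 × 10⁻³ TeV³ = 8.80 × 10⁶ GeV³.
Result: 8.80 × 10⁶ × 1.31 × 10⁴⁷ = 1.15 × 10⁵⁴ m⁻³.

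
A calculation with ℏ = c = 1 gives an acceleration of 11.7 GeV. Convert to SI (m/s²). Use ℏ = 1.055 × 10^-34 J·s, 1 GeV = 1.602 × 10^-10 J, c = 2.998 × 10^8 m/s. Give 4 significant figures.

5.326 × 10^33 m/s²

Acceleration is [L]/[T]² = c·[E]/ℏ.
1 GeV → c/ℏ × (1 GeV in J) = 4.552 × 10^32 m/s².
Result: 11.7 × 4.552 × 10^32 = 5.326 × 10^33 m/s².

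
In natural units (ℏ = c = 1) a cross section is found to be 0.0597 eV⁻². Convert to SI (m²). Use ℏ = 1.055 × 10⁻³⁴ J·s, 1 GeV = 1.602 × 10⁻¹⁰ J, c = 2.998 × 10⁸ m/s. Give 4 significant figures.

2.327 × 10⁻¹⁵ m²

Area is [L]² = [E]⁻²·(ℏc)²; restore (ℏc)².
1 GeV⁻² → (ℏc)² × (1 GeV in J)⁻² = 3.898 × 10⁻³² m².
Convert the energy scale: 0.0597 eV⁻² = 5.97 × 10¹⁶ GeV⁻².
Result: 5.97 × 10¹⁶ × 3.898 × 10⁻³² = 2.327 × 10⁻¹⁵ m².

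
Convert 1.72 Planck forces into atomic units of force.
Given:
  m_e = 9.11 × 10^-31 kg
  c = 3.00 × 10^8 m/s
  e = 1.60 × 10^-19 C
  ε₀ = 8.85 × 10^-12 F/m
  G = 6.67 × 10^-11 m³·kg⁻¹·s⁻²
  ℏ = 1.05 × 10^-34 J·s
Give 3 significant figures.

2.51 × 10^51

Planck force: F_P = c⁴/G = 1.21 × 10^44 N
atomic unit of force: F_au = E_h/a₀ = m_e²e⁶/((4πε₀)³ℏ⁴) = 8.33 × 10^-8 N
1.72 × 1.21 × 10^44 / 8.33 × 10^-8 = 2.51 × 10^51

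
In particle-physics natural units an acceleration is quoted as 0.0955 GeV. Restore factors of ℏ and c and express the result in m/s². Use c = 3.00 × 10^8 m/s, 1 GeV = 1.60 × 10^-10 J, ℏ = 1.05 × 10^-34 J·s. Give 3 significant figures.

4.37 × 10^31 m/s²

Acceleration is [L]/[T]² = c·[E]/ℏ.
1 GeV → c/ℏ × (1 GeV in J) = 4.57 × 10^32 m/s².
Result: 0.0955 × 4.57 × 10^32 = 4.37 × 10^31 m/s².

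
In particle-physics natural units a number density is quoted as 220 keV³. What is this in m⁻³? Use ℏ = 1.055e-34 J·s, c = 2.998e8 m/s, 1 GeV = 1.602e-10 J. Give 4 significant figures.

Number density is [L]⁻³ = [E]³/(ℏc)³.
1 GeV³ → 1/(ℏc)³ × (1 GeV in J)³ = 1.299e47 m⁻³.
Convert the energy scale: 220 keV³ = 2.20e-16 GeV³.
Result: 2.20e-16 × 1.299e47 = 2.859e31 m⁻³.

2.859e31 m⁻³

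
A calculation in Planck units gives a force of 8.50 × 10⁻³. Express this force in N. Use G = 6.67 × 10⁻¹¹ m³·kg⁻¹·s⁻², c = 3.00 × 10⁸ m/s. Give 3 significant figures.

One Planck force: F_P = c⁴/G = 1.21 × 10⁴⁴ N.
8.50 × 10⁻³ × 1.21 × 10⁴⁴ N = 1.03 × 10⁴² N

1.03 × 10⁴² N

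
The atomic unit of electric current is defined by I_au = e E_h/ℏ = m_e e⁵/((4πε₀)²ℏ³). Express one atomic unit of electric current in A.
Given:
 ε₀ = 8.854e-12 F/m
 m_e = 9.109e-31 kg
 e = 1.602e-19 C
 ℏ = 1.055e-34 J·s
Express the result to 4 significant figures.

6.612e-3 A

I_au = e E_h/ℏ = m_e e⁵/((4πε₀)²ℏ³)
E_h = 4.354e-18 J
e·E_h/ℏ = 6.612e-3 A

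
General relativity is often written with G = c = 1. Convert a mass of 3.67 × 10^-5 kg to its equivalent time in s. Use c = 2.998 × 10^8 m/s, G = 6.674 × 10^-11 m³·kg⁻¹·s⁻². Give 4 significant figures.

9.090 × 10^-41 s

Mass → time via G/c³.
3.67 × 10^-5 kg × (G/c³) = 9.090 × 10^-41 s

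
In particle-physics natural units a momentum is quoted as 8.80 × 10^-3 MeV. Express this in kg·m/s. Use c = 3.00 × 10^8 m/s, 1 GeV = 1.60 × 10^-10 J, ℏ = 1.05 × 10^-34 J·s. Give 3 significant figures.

Momentum is [E]/c; divide by c.
1 GeV → 1/c × (1 GeV in J) = 5.33 × 10^-19 kg·m/s.
Convert the energy scale: 8.80 × 10^-3 MeV = 8.80 × 10^-6 GeV.
Result: 8.80 × 10^-6 × 5.33 × 10^-19 = 4.69 × 10^-24 kg·m/s.

4.69 × 10^-24 kg·m/s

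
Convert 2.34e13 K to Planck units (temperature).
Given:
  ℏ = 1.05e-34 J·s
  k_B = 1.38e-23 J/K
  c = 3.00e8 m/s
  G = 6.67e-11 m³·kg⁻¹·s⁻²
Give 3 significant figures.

1.65e-19

Planck temperature: T_P = √(ℏc⁵/G) / k_B = 1.42e32 K.
2.34e13 / 1.42e32 = 1.65e-19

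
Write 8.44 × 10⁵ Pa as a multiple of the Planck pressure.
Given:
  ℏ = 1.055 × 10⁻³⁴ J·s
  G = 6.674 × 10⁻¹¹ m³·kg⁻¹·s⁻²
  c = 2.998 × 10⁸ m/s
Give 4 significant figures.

1.822 × 10⁻¹⁰⁸

Planck pressure: p_P = c⁷/(ℏG²) = 4.632 × 10¹¹³ Pa.
8.44 × 10⁵ / 4.632 × 10¹¹³ = 1.822 × 10⁻¹⁰⁸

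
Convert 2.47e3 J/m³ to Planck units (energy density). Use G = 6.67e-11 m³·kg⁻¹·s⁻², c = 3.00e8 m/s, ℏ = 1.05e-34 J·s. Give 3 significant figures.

5.28e-111

Planck energy density: u_P = c⁷/(ℏG²) = 4.68e113 J/m³.
2.47e3 / 4.68e113 = 5.28e-111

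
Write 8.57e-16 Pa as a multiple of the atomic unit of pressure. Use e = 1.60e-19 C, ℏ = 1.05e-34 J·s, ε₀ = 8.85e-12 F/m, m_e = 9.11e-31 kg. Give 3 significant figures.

2.84e-29

atomic unit of pressure: P_au = E_h/a₀³ = m_e⁴e¹⁰/((4πε₀)⁵ℏ⁸) = 3.01e13 Pa.
8.57e-16 / 3.01e13 = 2.84e-29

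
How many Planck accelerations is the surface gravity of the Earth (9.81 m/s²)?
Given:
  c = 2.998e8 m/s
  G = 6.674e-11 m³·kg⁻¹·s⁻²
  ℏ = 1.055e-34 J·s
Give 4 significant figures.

1.764e-51

Planck acceleration: a_P = √(c⁷/(ℏG)) = 5.560e51 m/s².
9.81 / 5.560e51 = 1.764e-51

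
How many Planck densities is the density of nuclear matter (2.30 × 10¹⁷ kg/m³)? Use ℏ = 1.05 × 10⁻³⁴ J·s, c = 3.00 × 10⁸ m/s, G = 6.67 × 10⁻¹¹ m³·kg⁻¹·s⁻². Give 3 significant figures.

4.42 × 10⁻⁸⁰

Planck density: ρ_P = c⁵/(ℏG²) = 5.20 × 10⁹⁶ kg/m³.
2.30 × 10¹⁷ / 5.20 × 10⁹⁶ = 4.42 × 10⁻⁸⁰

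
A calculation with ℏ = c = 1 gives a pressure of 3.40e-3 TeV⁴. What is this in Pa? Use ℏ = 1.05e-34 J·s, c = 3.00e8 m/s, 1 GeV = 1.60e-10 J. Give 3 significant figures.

Pressure is [E]/[L]³ = [E]⁴/(ℏc)³.
1 GeV⁴ → 1/(ℏc)³ × (1 GeV in J)⁴ = 2.10e37 Pa.
Convert the energy scale: 3.40e-3 TeV⁴ = 3.40e9 GeV⁴.
Result: 3.40e9 × 2.10e37 = 7.13e46 Pa.

7.13e46 Pa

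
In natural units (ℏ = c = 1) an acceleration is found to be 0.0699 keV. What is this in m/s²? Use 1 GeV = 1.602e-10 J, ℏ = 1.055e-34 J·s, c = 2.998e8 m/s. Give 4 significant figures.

3.182e25 m/s²

Acceleration is [L]/[T]² = c·[E]/ℏ.
1 GeV → c/ℏ × (1 GeV in J) = 4.552e32 m/s².
Convert the energy scale: 0.0699 keV = 6.99e-8 GeV.
Result: 6.99e-8 × 4.552e32 = 3.182e25 m/s².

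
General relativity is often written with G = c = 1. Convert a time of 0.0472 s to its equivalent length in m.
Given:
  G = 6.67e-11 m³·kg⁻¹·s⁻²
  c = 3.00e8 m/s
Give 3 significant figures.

1.42e7 m

Time → length via c.
0.0472 s × (c) = 1.42e7 m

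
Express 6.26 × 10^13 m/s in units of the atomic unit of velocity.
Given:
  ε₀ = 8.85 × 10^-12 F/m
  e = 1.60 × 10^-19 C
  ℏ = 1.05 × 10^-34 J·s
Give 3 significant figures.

atomic unit of velocity: v_au = e²/(4πε₀ℏ) = 2.19 × 10^6 m/s.
6.26 × 10^13 / 2.19 × 10^6 = 2.86 × 10^7

2.86 × 10^7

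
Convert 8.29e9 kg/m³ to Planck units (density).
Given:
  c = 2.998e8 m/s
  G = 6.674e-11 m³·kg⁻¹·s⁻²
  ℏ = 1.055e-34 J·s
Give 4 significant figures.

Planck density: ρ_P = c⁵/(ℏG²) = 5.154e96 kg/m³.
8.29e9 / 5.154e96 = 1.609e-87

1.609e-87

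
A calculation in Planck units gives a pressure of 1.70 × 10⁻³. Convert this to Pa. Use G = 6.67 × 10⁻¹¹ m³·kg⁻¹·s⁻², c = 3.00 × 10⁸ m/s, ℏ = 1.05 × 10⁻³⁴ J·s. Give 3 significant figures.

One Planck pressure: p_P = c⁷/(ℏG²) = 4.68 × 10¹¹³ Pa.
1.70 × 10⁻³ × 4.68 × 10¹¹³ Pa = 7.96 × 10¹¹⁰ Pa

7.96 × 10¹¹⁰ Pa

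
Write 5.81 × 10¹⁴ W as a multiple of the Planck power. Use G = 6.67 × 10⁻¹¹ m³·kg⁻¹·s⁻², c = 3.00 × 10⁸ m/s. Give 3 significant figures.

1.59 × 10⁻³⁸

Planck power: P_P = c⁵/G = 3.64 × 10⁵² W.
5.81 × 10¹⁴ / 3.64 × 10⁵² = 1.59 × 10⁻³⁸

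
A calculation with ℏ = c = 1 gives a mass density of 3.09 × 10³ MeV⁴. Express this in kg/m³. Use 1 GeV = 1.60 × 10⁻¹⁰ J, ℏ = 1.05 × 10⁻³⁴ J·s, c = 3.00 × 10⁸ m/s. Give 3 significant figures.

Mass density is [E]/(c²[L]³) = [E]⁴/(ℏ³c⁵).
1 GeV⁴ → 1/(ℏ³c⁵) × (1 GeV in J)⁴ = 2.33 × 10²⁰ kg/m³.
Convert the energy scale: 3.09 × 10³ MeV⁴ = 3.09 × 10⁻⁹ GeV⁴.
Result: 3.09 × 10⁻⁹ × 2.33 × 10²⁰ = 7.20 × 10¹¹ kg/m³.

7.20 × 10¹¹ kg/m³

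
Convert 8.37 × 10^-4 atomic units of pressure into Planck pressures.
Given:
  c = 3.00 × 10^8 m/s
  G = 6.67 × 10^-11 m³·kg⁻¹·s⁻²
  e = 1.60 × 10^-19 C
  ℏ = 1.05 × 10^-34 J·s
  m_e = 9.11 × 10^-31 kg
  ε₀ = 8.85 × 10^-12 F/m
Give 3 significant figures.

atomic unit of pressure: P_au = E_h/a₀³ = m_e⁴e¹⁰/((4πε₀)⁵ℏ⁸) = 3.01 × 10^13 Pa
Planck pressure: p_P = c⁷/(ℏG²) = 4.68 × 10^113 Pa
8.37 × 10^-4 × 3.01 × 10^13 / 4.68 × 10^113 = 5.39 × 10^-104

5.39 × 10^-104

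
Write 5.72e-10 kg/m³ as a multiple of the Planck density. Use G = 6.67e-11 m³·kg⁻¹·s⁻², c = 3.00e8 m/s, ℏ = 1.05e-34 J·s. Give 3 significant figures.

1.10e-106

Planck density: ρ_P = c⁵/(ℏG²) = 5.20e96 kg/m³.
5.72e-10 / 5.20e96 = 1.10e-106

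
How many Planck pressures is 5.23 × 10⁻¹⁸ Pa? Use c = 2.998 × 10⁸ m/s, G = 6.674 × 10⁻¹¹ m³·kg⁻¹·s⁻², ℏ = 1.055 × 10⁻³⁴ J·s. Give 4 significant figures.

1.129 × 10⁻¹³¹

Planck pressure: p_P = c⁷/(ℏG²) = 4.632 × 10¹¹³ Pa.
5.23 × 10⁻¹⁸ / 4.632 × 10¹¹³ = 1.129 × 10⁻¹³¹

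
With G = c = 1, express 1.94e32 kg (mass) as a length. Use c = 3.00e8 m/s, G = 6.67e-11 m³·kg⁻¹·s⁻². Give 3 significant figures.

1.44e5 m

In G = c = 1 units mass has dimensions of length; the conversion factor is G/c².
1.94e32 kg × (G/c²) = 1.44e5 m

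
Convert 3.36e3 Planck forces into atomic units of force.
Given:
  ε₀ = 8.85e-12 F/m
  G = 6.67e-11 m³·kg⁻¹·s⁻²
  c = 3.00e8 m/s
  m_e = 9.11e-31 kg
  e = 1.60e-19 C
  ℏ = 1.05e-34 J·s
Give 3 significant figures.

4.90e54

Planck force: F_P = c⁴/G = 1.21e44 N
atomic unit of force: F_au = E_h/a₀ = m_e²e⁶/((4πε₀)³ℏ⁴) = 8.33e-8 N
3.36e3 × 1.21e44 / 8.33e-8 = 4.90e54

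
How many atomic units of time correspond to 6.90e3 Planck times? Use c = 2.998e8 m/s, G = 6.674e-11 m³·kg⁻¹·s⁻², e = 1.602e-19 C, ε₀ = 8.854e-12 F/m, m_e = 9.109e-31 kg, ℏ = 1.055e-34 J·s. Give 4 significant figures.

Planck time: t_P = √(ℏG/c⁵) = 5.392e-44 s
atomic unit of time: τ_au = (4πε₀)²ℏ³/(m_e e⁴) = 2.423e-17 s
6.90e3 × 5.392e-44 / 2.423e-17 = 1.536e-23

1.536e-23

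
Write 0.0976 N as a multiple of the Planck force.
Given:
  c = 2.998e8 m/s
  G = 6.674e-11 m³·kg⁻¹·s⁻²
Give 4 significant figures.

Planck force: F_P = c⁴/G = 1.210e44 N.
0.0976 / 1.210e44 = 8.063e-46

8.063e-46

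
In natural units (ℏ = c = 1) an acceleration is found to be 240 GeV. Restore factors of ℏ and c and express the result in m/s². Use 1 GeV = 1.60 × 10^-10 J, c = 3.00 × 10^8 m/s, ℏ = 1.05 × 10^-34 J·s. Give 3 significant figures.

1.10 × 10^35 m/s²

Acceleration is [L]/[T]² = c·[E]/ℏ.
1 GeV → c/ℏ × (1 GeV in J) = 4.57 × 10^32 m/s².
Result: 240 × 4.57 × 10^32 = 1.10 × 10^35 m/s².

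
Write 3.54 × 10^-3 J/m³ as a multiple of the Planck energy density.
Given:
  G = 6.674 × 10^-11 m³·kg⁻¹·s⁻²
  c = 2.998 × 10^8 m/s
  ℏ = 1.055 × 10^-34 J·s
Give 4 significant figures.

Planck energy density: u_P = c⁷/(ℏG²) = 4.632 × 10^113 J/m³.
3.54 × 10^-3 / 4.632 × 10^113 = 7.642 × 10^-117

7.642 × 10^-117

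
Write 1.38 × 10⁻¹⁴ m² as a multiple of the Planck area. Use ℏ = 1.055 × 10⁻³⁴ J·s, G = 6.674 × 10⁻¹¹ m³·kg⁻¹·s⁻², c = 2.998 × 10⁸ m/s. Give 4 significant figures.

5.281 × 10⁵⁵

Planck area: A_P = ℏG/c³ = 2.613 × 10⁻⁷⁰ m².
1.38 × 10⁻¹⁴ / 2.613 × 10⁻⁷⁰ = 5.281 × 10⁵⁵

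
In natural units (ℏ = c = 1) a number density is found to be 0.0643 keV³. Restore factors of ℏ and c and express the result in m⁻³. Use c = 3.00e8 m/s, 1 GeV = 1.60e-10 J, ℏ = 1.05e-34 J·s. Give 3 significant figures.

Number density is [L]⁻³ = [E]³/(ℏc)³.
1 GeV³ → 1/(ℏc)³ × (1 GeV in J)³ = 1.31e47 m⁻³.
Convert the energy scale: 0.0643 keV³ = 6.43e-20 GeV³.
Result: 6.43e-20 × 1.31e47 = 8.43e27 m⁻³.

8.43e27 m⁻³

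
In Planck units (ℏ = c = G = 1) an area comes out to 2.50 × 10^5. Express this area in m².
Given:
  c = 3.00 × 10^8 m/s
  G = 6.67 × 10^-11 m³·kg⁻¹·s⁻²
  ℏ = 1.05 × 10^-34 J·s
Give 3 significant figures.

6.48 × 10^-65 m²

One Planck area: A_P = ℏG/c³ = 2.59 × 10^-70 m².
2.50 × 10^5 × 2.59 × 10^-70 m² = 6.48 × 10^-65 m²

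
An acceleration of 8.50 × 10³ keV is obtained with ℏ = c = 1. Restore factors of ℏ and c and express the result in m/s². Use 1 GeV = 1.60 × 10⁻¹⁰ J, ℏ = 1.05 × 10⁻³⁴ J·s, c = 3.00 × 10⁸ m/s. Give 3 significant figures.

3.89 × 10³⁰ m/s²

Acceleration is [L]/[T]² = c·[E]/ℏ.
1 GeV → c/ℏ × (1 GeV in J) = 4.57 × 10³² m/s².
Convert the energy scale: 8.50 × 10³ keV = 8.50 × 10⁻³ GeV.
Result: 8.50 × 10⁻³ × 4.57 × 10³² = 3.89 × 10³⁰ m/s².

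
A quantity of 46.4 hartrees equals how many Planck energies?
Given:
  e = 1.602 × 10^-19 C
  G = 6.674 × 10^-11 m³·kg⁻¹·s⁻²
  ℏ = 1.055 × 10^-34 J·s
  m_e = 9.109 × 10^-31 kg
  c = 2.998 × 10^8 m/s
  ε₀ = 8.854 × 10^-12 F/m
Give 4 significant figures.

hartree: E_h = m_e e⁴/(4πε₀ℏ)² = 4.354 × 10^-18 J
Planck energy: E_P = √(ℏc⁵/G) = 1.957 × 10^9 J
46.4 × 4.354 × 10^-18 / 1.957 × 10^9 = 1.033 × 10^-25

1.033 × 10^-25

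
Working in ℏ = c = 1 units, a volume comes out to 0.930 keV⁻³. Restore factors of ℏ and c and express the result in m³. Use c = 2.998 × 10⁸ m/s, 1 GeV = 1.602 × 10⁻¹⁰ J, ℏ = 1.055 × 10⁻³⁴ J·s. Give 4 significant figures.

Volume is [L]³ = [E]⁻³·(ℏc)³.
1 GeV⁻³ → (ℏc)³ × (1 GeV in J)⁻³ = 7.696 × 10⁻⁴⁸ m³.
Convert the energy scale: 0.930 keV⁻³ = 9.30 × 10¹⁷ GeV⁻³.
Result: 9.30 × 10¹⁷ × 7.696 × 10⁻⁴⁸ = 7.157 × 10⁻³⁰ m³.

7.157 × 10⁻³⁰ m³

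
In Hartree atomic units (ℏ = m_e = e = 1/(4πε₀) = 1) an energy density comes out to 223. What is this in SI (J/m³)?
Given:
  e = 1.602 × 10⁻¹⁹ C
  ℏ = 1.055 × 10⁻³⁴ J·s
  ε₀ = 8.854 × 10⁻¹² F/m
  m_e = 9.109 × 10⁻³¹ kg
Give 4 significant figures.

One atomic unit of energy density: u_au = E_h/a₀³ = m_e⁴e¹⁰/((4πε₀)⁵ℏ⁸) = 2.929 × 10¹³ J/m³.
223 × 2.929 × 10¹³ J/m³ = 6.532 × 10¹⁵ J/m³

6.532 × 10¹⁵ J/m³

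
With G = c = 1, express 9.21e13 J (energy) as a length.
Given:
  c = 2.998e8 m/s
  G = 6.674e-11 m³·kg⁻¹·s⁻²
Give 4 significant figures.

Energy → length via G/c⁴.
9.21e13 J × (G/c⁴) = 7.609e-31 m

7.609e-31 m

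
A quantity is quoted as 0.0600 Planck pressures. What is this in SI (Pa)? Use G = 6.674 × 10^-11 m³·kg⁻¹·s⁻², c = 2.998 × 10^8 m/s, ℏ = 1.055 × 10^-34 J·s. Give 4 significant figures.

One Planck pressure: p_P = c⁷/(ℏG²) = 4.632 × 10^113 Pa.
0.0600 × 4.632 × 10^113 Pa = 2.779 × 10^112 Pa

2.779 × 10^112 Pa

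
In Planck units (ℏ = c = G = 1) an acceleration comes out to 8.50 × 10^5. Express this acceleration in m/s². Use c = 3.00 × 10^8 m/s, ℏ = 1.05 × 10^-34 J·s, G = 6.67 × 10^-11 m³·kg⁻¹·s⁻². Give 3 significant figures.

One Planck acceleration: a_P = √(c⁷/(ℏG)) = 5.59 × 10^51 m/s².
8.50 × 10^5 × 5.59 × 10^51 m/s² = 4.75 × 10^57 m/s²

4.75 × 10^57 m/s²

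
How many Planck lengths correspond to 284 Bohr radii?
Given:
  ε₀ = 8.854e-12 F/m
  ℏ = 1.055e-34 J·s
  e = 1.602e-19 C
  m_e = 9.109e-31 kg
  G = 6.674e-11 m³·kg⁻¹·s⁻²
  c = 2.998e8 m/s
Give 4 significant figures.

Bohr radius: a₀ = 4πε₀ℏ²/(m_e e²) = 5.297e-11 m
Planck length: ℓ_P = √(ℏG/c³) = 1.616e-35 m
284 × 5.297e-11 / 1.616e-35 = 9.307e26

9.307e26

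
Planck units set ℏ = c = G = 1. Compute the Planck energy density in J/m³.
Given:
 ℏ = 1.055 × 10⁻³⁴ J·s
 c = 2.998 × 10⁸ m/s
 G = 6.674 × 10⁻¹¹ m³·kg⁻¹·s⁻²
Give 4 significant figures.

The unique combination of the constants set to 1 with dimensions of energy density is u_P = c⁷/(ℏG²).
  = 2.177 × 10⁵⁹ / 4.699 × 10⁻⁵⁵
  = 4.632 × 10¹¹³ J/m³

4.632 × 10¹¹³ J/m³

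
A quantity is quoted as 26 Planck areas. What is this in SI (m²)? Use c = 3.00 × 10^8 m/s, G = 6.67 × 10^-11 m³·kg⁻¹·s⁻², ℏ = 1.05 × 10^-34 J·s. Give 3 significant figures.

6.74 × 10^-69 m²

One Planck area: A_P = ℏG/c³ = 2.59 × 10^-70 m².
26 × 2.59 × 10^-70 m² = 6.74 × 10^-69 m²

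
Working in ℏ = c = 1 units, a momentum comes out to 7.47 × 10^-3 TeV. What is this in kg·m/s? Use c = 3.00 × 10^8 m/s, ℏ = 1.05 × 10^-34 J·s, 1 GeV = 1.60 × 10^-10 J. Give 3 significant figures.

Momentum is [E]/c; divide by c.
1 GeV → 1/c × (1 GeV in J) = 5.33 × 10^-19 kg·m/s.
Convert the energy scale: 7.47 × 10^-3 TeV = 7.47 GeV.
Result: 7.47 × 5.33 × 10^-19 = 3.98 × 10^-18 kg·m/s.

3.98 × 10^-18 kg·m/s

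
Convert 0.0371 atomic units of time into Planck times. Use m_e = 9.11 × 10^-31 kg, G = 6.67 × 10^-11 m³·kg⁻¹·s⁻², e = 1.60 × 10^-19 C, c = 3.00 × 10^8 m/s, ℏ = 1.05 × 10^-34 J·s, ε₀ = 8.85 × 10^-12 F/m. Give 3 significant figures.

1.66 × 10^25

atomic unit of time: τ_au = (4πε₀)²ℏ³/(m_e e⁴) = 2.40 × 10^-17 s
Planck time: t_P = √(ℏG/c⁵) = 5.37 × 10^-44 s
0.0371 × 2.40 × 10^-17 / 5.37 × 10^-44 = 1.66 × 10^25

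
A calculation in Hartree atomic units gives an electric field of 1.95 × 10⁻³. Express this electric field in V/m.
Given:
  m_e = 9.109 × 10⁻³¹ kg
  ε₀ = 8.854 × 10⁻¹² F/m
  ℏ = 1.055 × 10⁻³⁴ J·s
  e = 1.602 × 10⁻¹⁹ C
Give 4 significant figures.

One atomic unit of electric field: E_au = E_h/(e a₀) = m_e²e⁵/((4πε₀)³ℏ⁴) = 5.131 × 10¹¹ V/m.
1.95 × 10⁻³ × 5.131 × 10¹¹ V/m = 1.001 × 10⁹ V/m

1.001 × 10⁹ V/m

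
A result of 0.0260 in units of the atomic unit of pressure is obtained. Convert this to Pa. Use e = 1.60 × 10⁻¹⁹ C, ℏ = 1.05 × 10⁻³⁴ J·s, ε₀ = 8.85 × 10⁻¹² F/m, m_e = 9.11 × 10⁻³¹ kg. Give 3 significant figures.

7.83 × 10¹¹ Pa

One atomic unit of pressure: P_au = E_h/a₀³ = m_e⁴e¹⁰/((4πε₀)⁵ℏ⁸) = 3.01 × 10¹³ Pa.
0.0260 × 3.01 × 10¹³ Pa = 7.83 × 10¹¹ Pa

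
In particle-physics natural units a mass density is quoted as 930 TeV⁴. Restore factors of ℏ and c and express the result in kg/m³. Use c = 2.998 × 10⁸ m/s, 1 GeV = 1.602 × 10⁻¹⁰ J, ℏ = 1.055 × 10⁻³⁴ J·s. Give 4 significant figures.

Mass density is [E]/(c²[L]³) = [E]⁴/(ℏ³c⁵).
1 GeV⁴ → 1/(ℏ³c⁵) × (1 GeV in J)⁴ = 2.316 × 10²⁰ kg/m³.
Convert the energy scale: 930 TeV⁴ = 9.30 × 10¹⁴ GeV⁴.
Result: 9.30 × 10¹⁴ × 2.316 × 10²⁰ = 2.154 × 10³⁵ kg/m³.

2.154 × 10³⁵ kg/m³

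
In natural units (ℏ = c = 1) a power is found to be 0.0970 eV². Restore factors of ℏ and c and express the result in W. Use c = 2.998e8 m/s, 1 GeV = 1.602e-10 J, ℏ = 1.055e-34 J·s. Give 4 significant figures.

Power is [E]/[T] = [E]²/ℏ.
1 GeV² → 1/ℏ × (1 GeV in J)² = 2.433e14 W.
Convert the energy scale: 0.0970 eV² = 9.70e-20 GeV².
Result: 9.70e-20 × 2.433e14 = 2.360e-5 W.

2.360e-5 W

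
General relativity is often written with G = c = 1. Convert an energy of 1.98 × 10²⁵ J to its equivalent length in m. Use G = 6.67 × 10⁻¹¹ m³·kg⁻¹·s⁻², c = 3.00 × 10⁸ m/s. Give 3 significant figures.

1.63 × 10⁻¹⁹ m

Energy → length via G/c⁴.
1.98 × 10²⁵ J × (G/c⁴) = 1.63 × 10⁻¹⁹ m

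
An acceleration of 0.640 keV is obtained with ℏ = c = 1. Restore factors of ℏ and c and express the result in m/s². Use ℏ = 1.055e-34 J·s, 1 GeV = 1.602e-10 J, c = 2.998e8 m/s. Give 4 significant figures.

Acceleration is [L]/[T]² = c·[E]/ℏ.
1 GeV → c/ℏ × (1 GeV in J) = 4.552e32 m/s².
Convert the energy scale: 0.640 keV = 6.40e-7 GeV.
Result: 6.40e-7 × 4.552e32 = 2.914e26 m/s².

2.914e26 m/s²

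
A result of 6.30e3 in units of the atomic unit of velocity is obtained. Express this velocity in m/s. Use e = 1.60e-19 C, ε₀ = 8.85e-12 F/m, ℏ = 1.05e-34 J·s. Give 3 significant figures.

One atomic unit of velocity: v_au = e²/(4πε₀ℏ) = 2.19e6 m/s.
6.30e3 × 2.19e6 m/s = 1.38e10 m/s

1.38e10 m/s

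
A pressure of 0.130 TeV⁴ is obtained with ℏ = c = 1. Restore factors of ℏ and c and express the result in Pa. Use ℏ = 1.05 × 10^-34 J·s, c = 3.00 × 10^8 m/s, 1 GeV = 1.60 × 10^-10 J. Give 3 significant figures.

Pressure is [E]/[L]³ = [E]⁴/(ℏc)³.
1 GeV⁴ → 1/(ℏc)³ × (1 GeV in J)⁴ = 2.10 × 10^37 Pa.
Convert the energy scale: 0.130 TeV⁴ = 1.30 × 10^11 GeV⁴.
Result: 1.30 × 10^11 × 2.10 × 10^37 = 2.73 × 10^48 Pa.

2.73 × 10^48 Pa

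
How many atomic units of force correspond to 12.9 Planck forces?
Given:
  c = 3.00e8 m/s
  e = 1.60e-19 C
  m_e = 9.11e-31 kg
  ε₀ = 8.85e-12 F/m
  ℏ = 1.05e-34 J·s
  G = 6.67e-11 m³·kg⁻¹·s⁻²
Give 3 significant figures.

1.88e52

Planck force: F_P = c⁴/G = 1.21e44 N
atomic unit of force: F_au = E_h/a₀ = m_e²e⁶/((4πε₀)³ℏ⁴) = 8.33e-8 N
12.9 × 1.21e44 / 8.33e-8 = 1.88e52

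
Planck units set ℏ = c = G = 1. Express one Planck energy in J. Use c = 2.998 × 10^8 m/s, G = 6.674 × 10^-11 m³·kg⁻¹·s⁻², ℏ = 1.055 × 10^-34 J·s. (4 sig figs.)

Dimensional analysis gives E_P = √(ℏc⁵/G).
  = √(3.828 × 10^18)
  = 1.957 × 10^9 J

1.957 × 10^9 J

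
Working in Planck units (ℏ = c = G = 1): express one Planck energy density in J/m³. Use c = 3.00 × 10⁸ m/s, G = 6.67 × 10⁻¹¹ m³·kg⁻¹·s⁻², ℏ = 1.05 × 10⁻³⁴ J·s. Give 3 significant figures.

Dimensional analysis gives u_P = c⁷/(ℏG²).
  = 2.19 × 10⁵⁹ / 4.67 × 10⁻⁵⁵
  = 4.68 × 10¹¹³ J/m³

4.68 × 10¹¹³ J/m³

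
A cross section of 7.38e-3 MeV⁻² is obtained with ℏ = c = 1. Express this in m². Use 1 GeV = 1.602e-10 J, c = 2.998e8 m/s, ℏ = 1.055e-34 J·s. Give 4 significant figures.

Area is [L]² = [E]⁻²·(ℏc)²; restore (ℏc)².
1 GeV⁻² → (ℏc)² × (1 GeV in J)⁻² = 3.898e-32 m².
Convert the energy scale: 7.38e-3 MeV⁻² = 7.38e3 GeV⁻².
Result: 7.38e3 × 3.898e-32 = 2.877e-28 m².

2.877e-28 m²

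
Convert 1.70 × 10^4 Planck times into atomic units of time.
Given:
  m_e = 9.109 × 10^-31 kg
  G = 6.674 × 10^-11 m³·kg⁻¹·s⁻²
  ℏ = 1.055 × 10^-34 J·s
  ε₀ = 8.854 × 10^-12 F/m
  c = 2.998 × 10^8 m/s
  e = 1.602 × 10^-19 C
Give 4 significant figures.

3.783 × 10^-23

Planck time: t_P = √(ℏG/c⁵) = 5.392 × 10^-44 s
atomic unit of time: τ_au = (4πε₀)²ℏ³/(m_e e⁴) = 2.423 × 10^-17 s
1.70 × 10^4 × 5.392 × 10^-44 / 2.423 × 10^-17 = 3.783 × 10^-23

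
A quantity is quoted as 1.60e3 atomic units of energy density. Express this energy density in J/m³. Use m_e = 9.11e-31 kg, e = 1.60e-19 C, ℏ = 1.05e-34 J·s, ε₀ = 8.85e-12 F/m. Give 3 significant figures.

One atomic unit of energy density: u_au = E_h/a₀³ = m_e⁴e¹⁰/((4πε₀)⁵ℏ⁸) = 3.01e13 J/m³.
1.60e3 × 3.01e13 J/m³ = 4.82e16 J/m³

4.82e16 J/m³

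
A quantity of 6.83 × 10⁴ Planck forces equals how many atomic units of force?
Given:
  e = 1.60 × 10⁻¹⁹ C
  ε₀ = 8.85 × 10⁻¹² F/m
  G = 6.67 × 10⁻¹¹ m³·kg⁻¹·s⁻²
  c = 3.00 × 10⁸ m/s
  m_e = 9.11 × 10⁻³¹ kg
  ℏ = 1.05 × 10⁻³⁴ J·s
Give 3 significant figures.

9.96 × 10⁵⁵

Planck force: F_P = c⁴/G = 1.21 × 10⁴⁴ N
atomic unit of force: F_au = E_h/a₀ = m_e²e⁶/((4πε₀)³ℏ⁴) = 8.33 × 10⁻⁸ N
6.83 × 10⁴ × 1.21 × 10⁴⁴ / 8.33 × 10⁻⁸ = 9.96 × 10⁵⁵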